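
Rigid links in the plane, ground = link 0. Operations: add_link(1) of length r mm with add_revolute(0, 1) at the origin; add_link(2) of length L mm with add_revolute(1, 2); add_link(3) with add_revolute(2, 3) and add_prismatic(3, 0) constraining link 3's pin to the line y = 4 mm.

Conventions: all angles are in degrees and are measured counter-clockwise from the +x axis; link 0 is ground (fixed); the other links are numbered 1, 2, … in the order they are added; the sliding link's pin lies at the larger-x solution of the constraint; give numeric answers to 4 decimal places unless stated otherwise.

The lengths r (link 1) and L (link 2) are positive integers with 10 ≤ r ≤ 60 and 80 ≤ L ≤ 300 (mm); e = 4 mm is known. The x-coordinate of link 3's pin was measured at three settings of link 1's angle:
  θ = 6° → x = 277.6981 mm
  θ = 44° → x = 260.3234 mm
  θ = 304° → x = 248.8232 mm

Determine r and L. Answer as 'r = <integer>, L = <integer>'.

constraint per measurement: (x − r cos θ)² + (r sin θ − e)² = L²
subtracting the θ₁ and θ₂ equations cancels the r² and L² terms:
r = (x₁² − x₂²) / (2[(x₁cos θ₁ + e sin θ₁) − (x₂cos θ₂ + e sin θ₂)]) = 53.9999 → r = 54
L² = (x₁ − r cos θ₁)² + (r sin θ₁ − e)² = 50175.9796 → L = 224.0000 → L = 224
check at θ₃=304°: x = 248.8232 (printed 248.8232) ✓

r = 54, L = 224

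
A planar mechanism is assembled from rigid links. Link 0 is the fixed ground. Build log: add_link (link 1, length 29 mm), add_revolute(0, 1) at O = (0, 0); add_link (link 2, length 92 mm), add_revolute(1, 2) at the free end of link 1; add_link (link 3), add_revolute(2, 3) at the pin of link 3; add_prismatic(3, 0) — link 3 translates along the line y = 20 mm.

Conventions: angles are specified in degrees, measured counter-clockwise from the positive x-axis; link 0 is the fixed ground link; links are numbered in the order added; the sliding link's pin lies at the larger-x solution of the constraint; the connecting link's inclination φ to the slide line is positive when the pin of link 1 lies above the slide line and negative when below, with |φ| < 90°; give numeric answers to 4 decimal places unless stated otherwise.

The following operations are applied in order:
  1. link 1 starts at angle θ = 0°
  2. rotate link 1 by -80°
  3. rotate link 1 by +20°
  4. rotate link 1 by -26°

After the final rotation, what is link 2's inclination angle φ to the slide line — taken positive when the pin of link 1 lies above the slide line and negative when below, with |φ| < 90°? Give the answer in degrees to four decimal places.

geometry: r = 29 mm, L = 92 mm, e = 20 mm; θ starts at 0°
rotate link 1 by -80°: θ ← 0° -80° = -80°
rotate link 1 by +20°: θ ← -80° +20° = -60°
rotate link 1 by -26°: θ ← -60° -26° = -86°
h = r sin θ − e = -28.929357 − 20 = -48.929357
sin φ = h / L = -48.929357 / 92 = -0.53184084
φ = arcsin(-0.53184084) = -32.129918°

-32.1299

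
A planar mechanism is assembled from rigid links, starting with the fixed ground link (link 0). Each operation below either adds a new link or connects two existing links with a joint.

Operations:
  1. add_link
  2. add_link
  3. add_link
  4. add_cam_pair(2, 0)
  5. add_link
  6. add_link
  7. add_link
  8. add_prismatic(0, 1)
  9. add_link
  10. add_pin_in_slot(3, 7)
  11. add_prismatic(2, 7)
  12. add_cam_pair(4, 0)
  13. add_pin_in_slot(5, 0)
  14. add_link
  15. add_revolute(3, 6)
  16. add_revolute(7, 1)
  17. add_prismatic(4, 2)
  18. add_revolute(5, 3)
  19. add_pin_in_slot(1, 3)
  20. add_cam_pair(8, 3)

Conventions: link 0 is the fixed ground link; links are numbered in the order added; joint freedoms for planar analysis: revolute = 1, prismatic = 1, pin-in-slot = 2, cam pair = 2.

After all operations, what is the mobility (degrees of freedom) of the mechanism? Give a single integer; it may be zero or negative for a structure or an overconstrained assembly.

(L,J1,J2)=(1,0,0); link0 fixed
link1: (2,0,0)
link2: (3,0,0)
link3: (4,0,0)
C 2-0 [J2]: (4,0,1)
link4: (5,0,1)
link5: (6,0,1)
link6: (7,0,1)
P 0-1 [J1]: (7,1,1)
link7: (8,1,1)
PS 3-7 [J2]: (8,1,2)
P 2-7 [J1]: (8,2,2)
C 4-0 [J2]: (8,2,3)
PS 5-0 [J2]: (8,2,4)
link8: (9,2,4)
R 3-6 [J1]: (9,3,4)
R 7-1 [J1]: (9,4,4)
P 4-2 [J1]: (9,5,4)
R 5-3 [J1]: (9,6,4)
PS 1-3 [J2]: (9,6,5)
C 8-3 [J2]: (9,6,6)
Grübler: 3·8 − 2·6 − 6 = 6

M = 6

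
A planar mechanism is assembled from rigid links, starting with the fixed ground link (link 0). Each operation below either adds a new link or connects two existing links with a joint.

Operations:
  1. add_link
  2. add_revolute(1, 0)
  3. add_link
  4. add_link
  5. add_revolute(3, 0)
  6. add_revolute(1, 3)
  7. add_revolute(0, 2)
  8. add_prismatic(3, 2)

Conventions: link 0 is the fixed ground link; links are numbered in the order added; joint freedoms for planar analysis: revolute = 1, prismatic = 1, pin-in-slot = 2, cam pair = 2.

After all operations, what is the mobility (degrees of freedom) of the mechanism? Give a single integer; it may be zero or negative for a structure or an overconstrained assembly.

(L,J1,J2)=(1,0,0); link0 fixed
link1: (2,0,0)
R 1-0 [J1]: (2,1,0)
link2: (3,1,0)
link3: (4,1,0)
R 3-0 [J1]: (4,2,0)
R 1-3 [J1]: (4,3,0)
R 0-2 [J1]: (4,4,0)
P 3-2 [J1]: (4,5,0)
Grübler: 3·3 − 2·5 − 0 = -1

M = -1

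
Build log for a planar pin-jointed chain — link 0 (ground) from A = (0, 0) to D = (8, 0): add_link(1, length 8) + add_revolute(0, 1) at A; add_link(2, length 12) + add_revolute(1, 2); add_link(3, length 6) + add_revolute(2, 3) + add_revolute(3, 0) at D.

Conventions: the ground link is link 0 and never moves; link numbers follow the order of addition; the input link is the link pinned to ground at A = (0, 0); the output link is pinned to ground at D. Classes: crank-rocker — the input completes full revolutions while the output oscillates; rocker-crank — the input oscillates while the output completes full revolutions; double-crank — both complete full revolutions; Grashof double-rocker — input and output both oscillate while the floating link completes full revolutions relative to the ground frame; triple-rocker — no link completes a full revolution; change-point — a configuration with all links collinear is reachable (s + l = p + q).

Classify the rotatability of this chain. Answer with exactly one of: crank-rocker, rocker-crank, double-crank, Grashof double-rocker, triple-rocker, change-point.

lengths: ground=8, input=8, coupler=12, output=6
sorted: s=6 (shortest), l=12 (longest), p+q=16
s + l = 18 vs p + q = 16
s + l > p + q → non-Grashof → no link fully rotates → triple-rocker

triple-rocker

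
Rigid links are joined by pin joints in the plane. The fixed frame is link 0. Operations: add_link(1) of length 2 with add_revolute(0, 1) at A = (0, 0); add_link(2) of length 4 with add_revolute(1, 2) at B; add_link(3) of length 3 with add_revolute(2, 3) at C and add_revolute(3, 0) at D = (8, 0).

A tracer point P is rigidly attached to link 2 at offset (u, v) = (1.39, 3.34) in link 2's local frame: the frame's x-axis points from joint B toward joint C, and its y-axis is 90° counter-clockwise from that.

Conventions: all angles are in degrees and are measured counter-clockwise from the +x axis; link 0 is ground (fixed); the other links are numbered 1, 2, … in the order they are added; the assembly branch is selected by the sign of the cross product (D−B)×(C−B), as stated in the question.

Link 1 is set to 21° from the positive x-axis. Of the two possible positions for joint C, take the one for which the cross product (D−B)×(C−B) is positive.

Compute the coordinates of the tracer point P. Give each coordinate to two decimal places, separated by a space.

A=(0,0), D=(8.00,0)
B = A + 2.00·(cos21°, sin21°) = (1.8672, 0.7167)
|BD| = 6.1746
circle(B,4.00) ∩ circle(D,3.00): a=3.6541, h=1.6271
  candidates: C₊=(5.6855,1.9086) cross=10.046; C₋=(5.3077,-1.3235) cross=-10.046
  branch + wants cross > 0 → take C=(5.6855,1.9086) (cross=10.046)
ex = (C−B)/|BC| = (0.9546,0.2980); ey = (-0.2980,0.9546)
P = B + 1.39·ex + 3.34·ey = (2.1988,4.3192)

2.20 4.32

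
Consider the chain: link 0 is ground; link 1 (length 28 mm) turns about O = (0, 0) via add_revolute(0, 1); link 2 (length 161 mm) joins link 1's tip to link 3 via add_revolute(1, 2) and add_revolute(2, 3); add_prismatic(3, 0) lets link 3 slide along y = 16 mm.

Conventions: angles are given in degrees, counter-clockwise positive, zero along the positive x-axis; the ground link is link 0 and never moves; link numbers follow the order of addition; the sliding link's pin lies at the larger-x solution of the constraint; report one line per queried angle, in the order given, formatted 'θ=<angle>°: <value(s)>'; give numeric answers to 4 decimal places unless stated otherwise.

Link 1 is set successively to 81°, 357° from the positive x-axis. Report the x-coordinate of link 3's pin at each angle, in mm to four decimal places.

geometry: r = 28 mm, L = 161 mm, e = 16 mm
θ=81°: crank pin P = (r cos θ, r sin θ) = (4.380165, 27.655274)
θ=81°: h = r sin θ − e = 27.655274 − 16 = 11.655274
θ=81°: x = r cos θ + √(L² − h²) = 4.380165 + 160.577566 = 164.957731
θ=357°: crank pin P = (r cos θ, r sin θ) = (27.961627, -1.465407)
θ=357°: h = r sin θ − e = -1.465407 − 16 = -17.465407
θ=357°: x = r cos θ + √(L² − h²) = 27.961627 + 160.049866 = 188.011493

θ=81°: 164.9577
θ=357°: 188.0115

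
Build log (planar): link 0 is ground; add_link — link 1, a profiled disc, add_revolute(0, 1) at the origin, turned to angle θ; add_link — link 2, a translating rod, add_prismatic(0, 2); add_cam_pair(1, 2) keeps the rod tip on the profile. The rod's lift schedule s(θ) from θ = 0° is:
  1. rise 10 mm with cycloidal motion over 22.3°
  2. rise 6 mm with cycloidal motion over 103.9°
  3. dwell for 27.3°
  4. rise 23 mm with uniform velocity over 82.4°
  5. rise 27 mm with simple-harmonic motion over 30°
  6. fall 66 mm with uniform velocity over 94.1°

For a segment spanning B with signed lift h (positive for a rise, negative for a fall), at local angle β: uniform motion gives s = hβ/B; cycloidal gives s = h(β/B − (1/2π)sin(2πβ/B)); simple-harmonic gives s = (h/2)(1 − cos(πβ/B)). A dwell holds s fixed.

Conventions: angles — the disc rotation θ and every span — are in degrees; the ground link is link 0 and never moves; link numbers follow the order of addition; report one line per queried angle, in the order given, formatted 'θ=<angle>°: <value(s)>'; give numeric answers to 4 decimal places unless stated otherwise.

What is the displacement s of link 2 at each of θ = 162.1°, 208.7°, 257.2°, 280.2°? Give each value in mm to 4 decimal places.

seg 1 [0°–22.3°] cycloidal, h=10: full span → s += 10 → s = 10.0000
seg 2 [22.3°–126.2°] cycloidal, h=6: full span → s += 6 → s = 16.0000
seg 3 [126.2°–153.5°] dwell: s stays 16.0000
seg 4 [153.5°–235.9°] uniform, h=23: θ=162.1° here. β=8.6, B=82.4. 23·8.6/82.4 = 2.4005 → s = 18.4005
seg 4 [153.5°–235.9°] uniform, h=23: θ=208.7° here. β=55.2, B=82.4. 23·55.2/82.4 = 15.4078 → s = 31.4078
seg 4 [153.5°–235.9°] uniform, h=23: full span → s += 23 → s = 39.0000
seg 5 [235.9°–265.9°] simple-harmonic, h=27: θ=257.2° here. β=21.3, B=30. 27/2·(1 − cos(π·0.7100)) = 21.7742 → s = 60.7742
seg 5 [235.9°–265.9°] simple-harmonic, h=27: full span → s += 27 → s = 66.0000
seg 6 [265.9°–360°] uniform, h=-66: θ=280.2° here. β=14.3, B=94.1. -66·14.3/94.1 = -10.0298 → s = 55.9702

θ=162.1°: 18.4005
θ=208.7°: 31.4078
θ=257.2°: 60.7742
θ=280.2°: 55.9702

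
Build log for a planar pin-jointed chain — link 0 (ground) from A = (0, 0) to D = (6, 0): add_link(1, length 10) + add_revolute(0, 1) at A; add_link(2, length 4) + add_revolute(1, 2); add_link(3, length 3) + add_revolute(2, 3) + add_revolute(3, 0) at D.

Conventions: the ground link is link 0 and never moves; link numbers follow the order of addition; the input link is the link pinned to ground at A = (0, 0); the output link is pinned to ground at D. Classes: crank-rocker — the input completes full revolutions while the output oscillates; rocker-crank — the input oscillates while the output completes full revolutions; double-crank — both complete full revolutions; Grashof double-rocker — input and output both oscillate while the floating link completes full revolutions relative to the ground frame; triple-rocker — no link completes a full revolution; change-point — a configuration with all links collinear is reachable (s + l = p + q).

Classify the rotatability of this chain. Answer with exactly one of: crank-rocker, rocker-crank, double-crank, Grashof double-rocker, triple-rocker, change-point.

lengths: ground=6, input=10, coupler=4, output=3
sorted: s=3 (shortest), l=10 (longest), p+q=10
s + l = 13 vs p + q = 10
s + l > p + q → non-Grashof → no link fully rotates → triple-rocker

triple-rocker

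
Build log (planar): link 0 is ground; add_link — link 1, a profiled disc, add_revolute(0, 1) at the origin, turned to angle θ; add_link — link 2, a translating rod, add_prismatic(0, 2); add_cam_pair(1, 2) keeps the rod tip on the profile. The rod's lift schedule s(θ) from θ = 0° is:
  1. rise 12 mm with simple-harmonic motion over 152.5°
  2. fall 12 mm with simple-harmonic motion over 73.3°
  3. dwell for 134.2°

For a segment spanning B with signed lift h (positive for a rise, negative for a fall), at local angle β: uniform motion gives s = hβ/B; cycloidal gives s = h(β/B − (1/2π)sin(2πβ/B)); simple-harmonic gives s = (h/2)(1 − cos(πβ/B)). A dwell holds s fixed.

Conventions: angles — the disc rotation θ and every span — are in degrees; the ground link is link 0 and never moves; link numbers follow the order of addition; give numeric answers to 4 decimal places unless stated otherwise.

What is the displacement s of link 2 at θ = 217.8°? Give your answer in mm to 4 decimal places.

seg 1 [0°–152.5°] simple-harmonic, h=12: full span → s += 12 → s = 12.0000
seg 2 [152.5°–225.8°] simple-harmonic, h=-12: θ=217.8° here. β=65.3, B=73.3. -12/2·(1 − cos(π·0.8909)) = -11.6508 → s = 0.3492

0.3492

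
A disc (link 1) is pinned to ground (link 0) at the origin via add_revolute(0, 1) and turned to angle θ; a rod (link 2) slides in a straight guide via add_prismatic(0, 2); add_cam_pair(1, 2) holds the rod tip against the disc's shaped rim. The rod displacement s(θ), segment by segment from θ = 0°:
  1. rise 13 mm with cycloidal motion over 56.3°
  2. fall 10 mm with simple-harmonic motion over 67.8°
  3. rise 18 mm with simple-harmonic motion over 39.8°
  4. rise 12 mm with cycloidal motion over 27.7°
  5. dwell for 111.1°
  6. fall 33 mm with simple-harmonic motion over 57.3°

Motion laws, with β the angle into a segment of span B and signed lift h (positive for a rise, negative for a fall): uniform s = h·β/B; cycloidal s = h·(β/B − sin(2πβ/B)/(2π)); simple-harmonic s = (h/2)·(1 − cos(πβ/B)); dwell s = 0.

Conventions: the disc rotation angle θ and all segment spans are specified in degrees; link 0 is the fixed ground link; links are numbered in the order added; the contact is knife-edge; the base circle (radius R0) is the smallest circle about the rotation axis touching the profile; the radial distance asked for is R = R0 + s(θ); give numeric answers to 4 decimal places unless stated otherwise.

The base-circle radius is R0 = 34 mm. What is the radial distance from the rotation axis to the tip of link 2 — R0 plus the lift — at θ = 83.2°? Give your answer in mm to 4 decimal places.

segment 1 (0° to 56.3°, cycloidal, h = 13) is passed completely: s = 0.0000 + (13) = 13.0000
θ = 83.2° falls in segment 2 (56.3° to 124.1°, simple-harmonic, h = -10): β = 83.2 − 56.3 = 26.9°, B = 67.8°; Δs = -10/2·(1 − cos(π·0.3968)) = -3.4065; s = 13.0000 − 3.4065 = 9.5935
R = R0 + s = 34 + 9.5935 = 43.5935

43.5935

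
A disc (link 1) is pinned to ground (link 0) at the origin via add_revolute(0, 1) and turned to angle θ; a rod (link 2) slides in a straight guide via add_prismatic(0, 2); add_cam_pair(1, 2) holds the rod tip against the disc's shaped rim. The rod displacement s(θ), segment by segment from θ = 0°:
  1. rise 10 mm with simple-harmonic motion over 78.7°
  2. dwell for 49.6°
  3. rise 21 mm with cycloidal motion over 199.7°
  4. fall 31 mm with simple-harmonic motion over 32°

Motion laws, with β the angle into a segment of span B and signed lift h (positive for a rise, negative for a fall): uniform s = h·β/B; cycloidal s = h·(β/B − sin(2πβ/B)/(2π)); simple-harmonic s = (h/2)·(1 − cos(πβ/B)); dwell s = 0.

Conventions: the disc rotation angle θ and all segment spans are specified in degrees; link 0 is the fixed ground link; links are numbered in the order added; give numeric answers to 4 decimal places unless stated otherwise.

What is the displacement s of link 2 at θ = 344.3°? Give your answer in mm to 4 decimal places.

segment 1 (0° to 78.7°, simple-harmonic, h = 10) is passed completely: s = 0.0000 + (10) = 10.0000
segment 2 (78.7° to 128.3°, dwell): s unchanged at 10.0000
segment 3 (128.3° to 328°, cycloidal, h = 21) is passed completely: s = 10.0000 + (21) = 31.0000
θ = 344.3° falls in segment 4 (328° to 360°, simple-harmonic, h = -31): β = 344.3 − 328 = 16.3°, B = 32°; Δs = -31/2·(1 − cos(π·0.5094)) = -15.9564; s = 31.0000 − 15.9564 = 15.0436

15.0436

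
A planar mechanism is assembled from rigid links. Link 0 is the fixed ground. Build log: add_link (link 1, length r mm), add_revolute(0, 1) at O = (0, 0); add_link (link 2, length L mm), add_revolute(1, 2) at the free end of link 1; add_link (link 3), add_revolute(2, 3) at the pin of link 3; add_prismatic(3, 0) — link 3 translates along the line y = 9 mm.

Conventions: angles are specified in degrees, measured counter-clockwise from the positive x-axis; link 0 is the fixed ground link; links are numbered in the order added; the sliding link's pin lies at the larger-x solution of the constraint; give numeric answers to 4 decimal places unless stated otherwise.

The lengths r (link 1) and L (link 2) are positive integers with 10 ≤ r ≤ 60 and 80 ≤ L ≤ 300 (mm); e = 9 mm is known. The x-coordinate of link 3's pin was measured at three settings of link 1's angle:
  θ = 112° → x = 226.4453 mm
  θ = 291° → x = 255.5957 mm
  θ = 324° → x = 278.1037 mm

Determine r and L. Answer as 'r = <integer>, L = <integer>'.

constraint per measurement: (x − r cos θ)² + (r sin θ − e)² = L²
subtracting the θ₁ and θ₂ equations cancels the r² and L² terms:
r = (x₁² − x₂²) / (2[(x₁cos θ₁ + e sin θ₁) − (x₂cos θ₂ + e sin θ₂)]) = 44.0000 → r = 44
L² = (x₁ − r cos θ₁)² + (r sin θ₁ − e)² = 60024.9997 → L = 245.0000 → L = 245
check at θ₃=324°: x = 278.1037 (printed 278.1037) ✓

r = 44, L = 245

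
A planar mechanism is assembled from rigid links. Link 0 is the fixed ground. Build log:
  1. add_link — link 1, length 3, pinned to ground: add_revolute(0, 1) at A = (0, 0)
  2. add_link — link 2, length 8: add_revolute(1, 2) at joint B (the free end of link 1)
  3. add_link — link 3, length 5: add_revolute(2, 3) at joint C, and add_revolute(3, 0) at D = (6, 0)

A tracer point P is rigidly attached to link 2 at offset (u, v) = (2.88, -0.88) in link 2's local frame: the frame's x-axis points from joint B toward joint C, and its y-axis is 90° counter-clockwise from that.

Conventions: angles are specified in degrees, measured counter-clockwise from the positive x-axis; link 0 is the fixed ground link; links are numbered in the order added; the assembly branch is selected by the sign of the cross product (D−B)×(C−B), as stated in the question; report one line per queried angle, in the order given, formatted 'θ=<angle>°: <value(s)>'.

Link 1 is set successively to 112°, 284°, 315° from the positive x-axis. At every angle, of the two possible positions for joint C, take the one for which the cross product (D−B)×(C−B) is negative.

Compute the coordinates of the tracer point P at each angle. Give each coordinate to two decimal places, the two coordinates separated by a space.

A=(0,0), D=(6.00,0)
θ=112°: B = A + 3.00·(cos112°, sin112°) = (-1.1238, 2.7816)
θ=112°: |BD| = 7.6476
θ=112°: circle(B,8.00) ∩ circle(D,5.00): a=6.3736, h=4.8350
θ=112°:   candidates: C₊=(6.5718,4.9672) cross=36.976; C₋=(3.0547,-4.0405) cross=-36.976
θ=112°:   branch - wants cross < 0 → take C=(3.0547,-4.0405) (cross=-36.976)
θ=112°: ex = (C−B)/|BC| = (0.5223,-0.8528); ey = (0.8528,0.5223)
θ=112°: P = B + 2.88·ex + -0.88·ey = (-0.3700,-0.1340)
θ=284°: B = A + 3.00·(cos284°, sin284°) = (0.7258, -2.9109)
θ=284°: |BD| = 6.0242
θ=284°: circle(B,8.00) ∩ circle(D,5.00): a=6.2490, h=4.9949
θ=284°:   candidates: C₊=(3.7833,4.4818) cross=30.090; C₋=(8.6104,-4.2645) cross=-30.090
θ=284°:   branch - wants cross < 0 → take C=(8.6104,-4.2645) (cross=-30.090)
θ=284°: ex = (C−B)/|BC| = (0.9856,-0.1692); ey = (0.1692,0.9856)
θ=284°: P = B + 2.88·ex + -0.88·ey = (3.4153,-4.2655)
θ=315°: B = A + 3.00·(cos315°, sin315°) = (2.1213, -2.1213)
θ=315°: |BD| = 4.4209
θ=315°: circle(B,8.00) ∩ circle(D,5.00): a=6.6213, h=4.4898
θ=315°:   candidates: C₊=(5.7762,4.9950) cross=19.849; C₋=(10.0850,-2.8833) cross=-19.849
θ=315°:   branch - wants cross < 0 → take C=(10.0850,-2.8833) (cross=-19.849)
θ=315°: ex = (C−B)/|BC| = (0.9955,-0.0952); ey = (0.0952,0.9955)
θ=315°: P = B + 2.88·ex + -0.88·ey = (4.9044,-3.2716)

θ=112°: -0.37 -0.13
θ=284°: 3.42 -4.27
θ=315°: 4.90 -3.27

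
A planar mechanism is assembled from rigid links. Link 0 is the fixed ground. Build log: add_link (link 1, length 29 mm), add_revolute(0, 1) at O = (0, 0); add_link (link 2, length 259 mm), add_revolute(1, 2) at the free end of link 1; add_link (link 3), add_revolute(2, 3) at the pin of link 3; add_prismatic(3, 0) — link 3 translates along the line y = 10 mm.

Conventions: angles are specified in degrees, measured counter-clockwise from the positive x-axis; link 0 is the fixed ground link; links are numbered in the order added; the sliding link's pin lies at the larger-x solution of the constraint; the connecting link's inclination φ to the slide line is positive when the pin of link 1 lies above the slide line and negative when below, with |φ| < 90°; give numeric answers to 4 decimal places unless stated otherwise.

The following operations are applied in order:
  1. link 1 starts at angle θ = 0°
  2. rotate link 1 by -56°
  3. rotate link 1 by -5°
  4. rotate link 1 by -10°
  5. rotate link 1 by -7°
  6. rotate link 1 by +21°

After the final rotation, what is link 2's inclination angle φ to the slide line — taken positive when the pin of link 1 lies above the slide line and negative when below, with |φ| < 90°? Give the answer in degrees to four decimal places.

geometry: r = 29 mm, L = 259 mm, e = 10 mm; θ starts at 0°
rotate link 1 by -56°: θ ← 0° -56° = -56°
rotate link 1 by -5°: θ ← -56° -5° = -61°
rotate link 1 by -10°: θ ← -61° -10° = -71°
rotate link 1 by -7°: θ ← -71° -7° = -78°
rotate link 1 by +21°: θ ← -78° +21° = -57°
h = r sin θ − e = -24.321446 − 10 = -34.321446
sin φ = h / L = -34.321446 / 259 = -0.13251524
φ = arcsin(-0.13251524) = -7.614963°

-7.6150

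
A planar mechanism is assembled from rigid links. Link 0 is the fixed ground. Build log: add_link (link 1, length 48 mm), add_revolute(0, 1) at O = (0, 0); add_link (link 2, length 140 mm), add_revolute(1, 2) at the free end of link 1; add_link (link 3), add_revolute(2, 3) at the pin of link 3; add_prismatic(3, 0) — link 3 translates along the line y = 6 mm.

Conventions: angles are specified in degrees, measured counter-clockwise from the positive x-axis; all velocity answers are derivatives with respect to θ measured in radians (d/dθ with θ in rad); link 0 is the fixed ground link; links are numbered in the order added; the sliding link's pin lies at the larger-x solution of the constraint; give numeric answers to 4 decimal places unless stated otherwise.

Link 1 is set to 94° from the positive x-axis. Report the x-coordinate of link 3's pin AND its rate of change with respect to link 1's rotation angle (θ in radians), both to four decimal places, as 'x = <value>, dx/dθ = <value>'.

geometry: r = 48 mm, L = 140 mm, e = 6 mm
crank pin P = (r cos θ, r sin θ) = (-3.348311, 47.883074)
h = r sin θ − e = 47.883074 − 6 = 41.883074
x = r cos θ + √(L² − h²) = -3.348311 + 133.588203 = 130.239893
dx/dθ = −r sin θ − h·r cos θ/√(L² − h²) (θ in radians; h = 41.883074) = -46.833299

x = 130.2399, dx/dθ = -46.8333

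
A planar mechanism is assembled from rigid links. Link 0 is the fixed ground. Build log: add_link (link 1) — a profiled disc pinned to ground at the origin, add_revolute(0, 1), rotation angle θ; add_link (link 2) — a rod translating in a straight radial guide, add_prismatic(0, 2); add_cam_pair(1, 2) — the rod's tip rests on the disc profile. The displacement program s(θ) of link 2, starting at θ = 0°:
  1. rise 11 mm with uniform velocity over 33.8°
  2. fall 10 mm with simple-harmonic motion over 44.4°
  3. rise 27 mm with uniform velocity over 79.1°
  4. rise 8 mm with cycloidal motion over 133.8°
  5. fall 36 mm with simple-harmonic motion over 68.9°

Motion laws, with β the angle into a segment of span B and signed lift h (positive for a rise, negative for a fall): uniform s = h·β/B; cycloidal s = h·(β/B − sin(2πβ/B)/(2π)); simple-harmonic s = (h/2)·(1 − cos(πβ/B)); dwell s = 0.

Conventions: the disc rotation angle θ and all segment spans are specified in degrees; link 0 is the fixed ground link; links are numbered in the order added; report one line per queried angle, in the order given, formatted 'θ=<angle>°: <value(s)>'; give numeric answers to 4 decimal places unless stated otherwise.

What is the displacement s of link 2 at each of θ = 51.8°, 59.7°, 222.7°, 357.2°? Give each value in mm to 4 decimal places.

seg 1 [0°–33.8°] uniform, h=11: full span → s += 11 → s = 11.0000
seg 2 [33.8°–78.2°] simple-harmonic, h=-10: θ=51.8° here. β=18, B=44.4. -10/2·(1 − cos(π·0.4054)) = -3.5359 → s = 7.4641
seg 2 [33.8°–78.2°] simple-harmonic, h=-10: θ=59.7° here. β=25.9, B=44.4. -10/2·(1 − cos(π·0.5833)) = -6.2941 → s = 4.7059
seg 2 [33.8°–78.2°] simple-harmonic, h=-10: full span → s += -10 → s = 1.0000
seg 3 [78.2°–157.3°] uniform, h=27: full span → s += 27 → s = 28.0000
seg 4 [157.3°–291.1°] cycloidal, h=8: θ=222.7° here. β=65.4, B=133.8. 8·(0.4888 − sin(2π·0.4888)/(2π)) = 3.8207 → s = 31.8207
seg 4 [157.3°–291.1°] cycloidal, h=8: full span → s += 8 → s = 36.0000
seg 5 [291.1°–360°] simple-harmonic, h=-36: θ=357.2° here. β=66.1, B=68.9. -36/2·(1 − cos(π·0.9594)) = -35.8535 → s = 0.1465

θ=51.8°: 7.4641
θ=59.7°: 4.7059
θ=222.7°: 31.8207
θ=357.2°: 0.1465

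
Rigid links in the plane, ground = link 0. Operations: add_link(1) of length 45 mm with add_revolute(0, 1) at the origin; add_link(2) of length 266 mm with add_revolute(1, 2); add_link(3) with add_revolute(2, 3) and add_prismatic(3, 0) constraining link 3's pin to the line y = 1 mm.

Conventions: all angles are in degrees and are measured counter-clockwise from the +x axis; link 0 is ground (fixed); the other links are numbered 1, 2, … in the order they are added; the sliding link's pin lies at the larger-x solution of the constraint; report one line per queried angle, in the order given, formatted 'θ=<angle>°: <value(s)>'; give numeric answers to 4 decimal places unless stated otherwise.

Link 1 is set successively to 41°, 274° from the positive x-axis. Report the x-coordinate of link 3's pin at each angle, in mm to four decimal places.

geometry: r = 45 mm, L = 266 mm, e = 1 mm
θ=41°: crank pin P = (r cos θ, r sin θ) = (33.961931, 29.522656)
θ=41°: h = r sin θ − e = 29.522656 − 1 = 28.522656
θ=41°: x = r cos θ + √(L² − h²) = 33.961931 + 264.466365 = 298.428296
θ=274°: crank pin P = (r cos θ, r sin θ) = (3.139041, -44.890382)
θ=274°: h = r sin θ − e = -44.890382 − 1 = -45.890382
θ=274°: x = r cos θ + √(L² − h²) = 3.139041 + 262.011589 = 265.150630

θ=41°: 298.4283
θ=274°: 265.1506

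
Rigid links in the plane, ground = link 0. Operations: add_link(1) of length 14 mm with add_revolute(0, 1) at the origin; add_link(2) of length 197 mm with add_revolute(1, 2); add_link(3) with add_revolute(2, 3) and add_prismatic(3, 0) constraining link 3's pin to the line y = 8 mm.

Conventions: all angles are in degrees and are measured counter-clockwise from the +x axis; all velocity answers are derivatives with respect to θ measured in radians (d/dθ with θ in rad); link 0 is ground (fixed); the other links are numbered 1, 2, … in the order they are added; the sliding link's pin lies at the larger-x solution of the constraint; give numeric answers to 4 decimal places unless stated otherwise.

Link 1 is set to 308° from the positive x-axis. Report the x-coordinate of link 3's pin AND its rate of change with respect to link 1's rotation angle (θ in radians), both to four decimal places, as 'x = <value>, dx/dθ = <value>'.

geometry: r = 14 mm, L = 197 mm, e = 8 mm
crank pin P = (r cos θ, r sin θ) = (8.619261, -11.032151)
h = r sin θ − e = -11.032151 − 8 = -19.032151
x = r cos θ + √(L² − h²) = 8.619261 + 196.078498 = 204.697758
dx/dθ = −r sin θ − h·r cos θ/√(L² − h²) (θ in radians; h = -19.032151) = 11.868770

x = 204.6978, dx/dθ = 11.8688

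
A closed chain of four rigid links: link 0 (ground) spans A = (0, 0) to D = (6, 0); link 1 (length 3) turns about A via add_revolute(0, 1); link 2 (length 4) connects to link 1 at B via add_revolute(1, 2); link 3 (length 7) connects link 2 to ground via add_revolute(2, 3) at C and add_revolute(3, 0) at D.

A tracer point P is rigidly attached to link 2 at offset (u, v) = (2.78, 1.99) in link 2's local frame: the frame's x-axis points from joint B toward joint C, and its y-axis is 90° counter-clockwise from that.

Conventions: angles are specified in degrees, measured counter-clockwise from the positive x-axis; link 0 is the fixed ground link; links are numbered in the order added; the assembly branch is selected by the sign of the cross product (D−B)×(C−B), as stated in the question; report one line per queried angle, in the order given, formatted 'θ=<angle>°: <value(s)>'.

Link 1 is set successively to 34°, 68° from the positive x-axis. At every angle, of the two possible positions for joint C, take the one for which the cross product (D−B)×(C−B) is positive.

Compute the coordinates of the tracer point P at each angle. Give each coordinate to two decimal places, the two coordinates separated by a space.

A=(0,0), D=(6.00,0)
θ=34°: B = A + 3.00·(cos34°, sin34°) = (2.4871, 1.6776)
θ=34°: |BD| = 3.8929
θ=34°: circle(B,4.00) ∩ circle(D,7.00): a=-2.2920, h=3.2782
θ=34°:   candidates: C₊=(1.8315,5.6235) cross=12.762; C₋=(-0.9939,-0.2929) cross=-12.762
θ=34°:   branch + wants cross > 0 → take C=(1.8315,5.6235) (cross=12.762)
θ=34°: ex = (C−B)/|BC| = (-0.1639,0.9865); ey = (-0.9865,-0.1639)
θ=34°: P = B + 2.78·ex + 1.99·ey = (0.0684,4.0938)
θ=68°: B = A + 3.00·(cos68°, sin68°) = (1.1238, 2.7816)
θ=68°: |BD| = 5.6137
θ=68°: circle(B,4.00) ∩ circle(D,7.00): a=-0.1323, h=3.9978
θ=68°:   candidates: C₊=(2.9897,6.3197) cross=22.443; C₋=(-0.9720,-0.6254) cross=-22.443
θ=68°:   branch + wants cross > 0 → take C=(2.9897,6.3197) (cross=22.443)
θ=68°: ex = (C−B)/|BC| = (0.4665,0.8845); ey = (-0.8845,0.4665)
θ=68°: P = B + 2.78·ex + 1.99·ey = (0.6604,6.1688)

θ=34°: 0.07 4.09
θ=68°: 0.66 6.17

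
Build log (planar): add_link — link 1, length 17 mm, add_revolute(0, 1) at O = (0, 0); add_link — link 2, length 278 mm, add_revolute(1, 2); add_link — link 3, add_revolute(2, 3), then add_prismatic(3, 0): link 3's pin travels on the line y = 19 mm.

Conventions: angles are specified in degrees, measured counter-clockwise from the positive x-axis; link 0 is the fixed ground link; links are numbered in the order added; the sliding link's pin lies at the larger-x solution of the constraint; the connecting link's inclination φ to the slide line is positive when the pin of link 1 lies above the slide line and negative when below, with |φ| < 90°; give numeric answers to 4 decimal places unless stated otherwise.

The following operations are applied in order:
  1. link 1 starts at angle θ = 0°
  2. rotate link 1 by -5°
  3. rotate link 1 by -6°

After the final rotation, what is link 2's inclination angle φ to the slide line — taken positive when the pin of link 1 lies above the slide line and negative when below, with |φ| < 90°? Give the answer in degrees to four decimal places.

geometry: r = 17 mm, L = 278 mm, e = 19 mm; θ starts at 0°
rotate link 1 by -5°: θ ← 0° -5° = -5°
rotate link 1 by -6°: θ ← -5° -6° = -11°
h = r sin θ − e = -3.243753 − 19 = -22.243753
sin φ = h / L = -22.243753 / 278 = -0.08001350
φ = arcsin(-0.08001350) = -4.589342°

-4.5893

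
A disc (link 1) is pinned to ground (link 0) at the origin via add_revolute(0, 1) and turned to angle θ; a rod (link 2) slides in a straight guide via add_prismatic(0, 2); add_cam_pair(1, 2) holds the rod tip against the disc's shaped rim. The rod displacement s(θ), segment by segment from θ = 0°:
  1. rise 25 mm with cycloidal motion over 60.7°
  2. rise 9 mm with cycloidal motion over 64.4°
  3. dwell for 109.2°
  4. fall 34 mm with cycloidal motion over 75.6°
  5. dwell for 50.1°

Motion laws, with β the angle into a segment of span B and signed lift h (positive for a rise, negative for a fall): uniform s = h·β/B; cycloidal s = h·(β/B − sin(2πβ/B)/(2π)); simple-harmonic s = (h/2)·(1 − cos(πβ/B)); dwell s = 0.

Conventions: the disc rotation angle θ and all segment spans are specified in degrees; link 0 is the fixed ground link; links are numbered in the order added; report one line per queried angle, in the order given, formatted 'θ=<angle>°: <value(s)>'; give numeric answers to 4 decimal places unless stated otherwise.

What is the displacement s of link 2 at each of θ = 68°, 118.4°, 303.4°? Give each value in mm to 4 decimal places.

segment 1 (0° to 60.7°, cycloidal, h = 25) is passed completely: s = 0.0000 + (25) = 25.0000
θ = 68° falls in segment 2 (60.7° to 125.1°, cycloidal, h = 9): β = 68 − 60.7 = 7.3°, B = 64.4°; Δs = 9·(0.1134 − sin(2π·0.1134)/(2π)) = 0.0841; s = 25.0000 + 0.0841 = 25.0841
θ = 118.4° falls in segment 2 (60.7° to 125.1°, cycloidal, h = 9): β = 118.4 − 60.7 = 57.7°, B = 64.4°; Δs = 9·(0.8960 − sin(2π·0.8960)/(2π)) = 8.9347; s = 25.0000 + 8.9347 = 33.9347
segment 2 (60.7° to 125.1°, cycloidal, h = 9) is passed completely: s = 25.0000 + (9) = 34.0000
segment 3 (125.1° to 234.3°, dwell): s unchanged at 34.0000
θ = 303.4° falls in segment 4 (234.3° to 309.9°, cycloidal, h = -34): β = 303.4 − 234.3 = 69.1°, B = 75.6°; Δs = -34·(0.9140 − sin(2π·0.9140)/(2π)) = -33.8599; s = 34.0000 − 33.8599 = 0.1401

θ=68°: 25.0841
θ=118.4°: 33.9347
θ=303.4°: 0.1401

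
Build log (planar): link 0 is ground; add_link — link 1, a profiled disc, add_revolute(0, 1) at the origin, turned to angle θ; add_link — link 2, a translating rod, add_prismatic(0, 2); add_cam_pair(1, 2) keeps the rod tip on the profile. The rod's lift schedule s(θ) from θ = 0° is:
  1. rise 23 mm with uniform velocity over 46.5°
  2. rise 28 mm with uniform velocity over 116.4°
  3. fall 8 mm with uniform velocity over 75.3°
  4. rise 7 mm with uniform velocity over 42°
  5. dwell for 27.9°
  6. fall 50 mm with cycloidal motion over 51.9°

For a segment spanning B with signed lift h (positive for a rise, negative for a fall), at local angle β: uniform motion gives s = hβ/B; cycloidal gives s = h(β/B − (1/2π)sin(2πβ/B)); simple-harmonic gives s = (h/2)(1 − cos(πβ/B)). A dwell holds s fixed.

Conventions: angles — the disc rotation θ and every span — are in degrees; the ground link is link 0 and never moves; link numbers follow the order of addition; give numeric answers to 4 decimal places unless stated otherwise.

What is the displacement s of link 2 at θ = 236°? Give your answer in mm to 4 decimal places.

seg 1 [0°–46.5°] uniform, h=23: full span → s += 23 → s = 23.0000
seg 2 [46.5°–162.9°] uniform, h=28: full span → s += 28 → s = 51.0000
seg 3 [162.9°–238.2°] uniform, h=-8: θ=236° here. β=73.1, B=75.3. -8·73.1/75.3 = -7.7663 → s = 43.2337

43.2337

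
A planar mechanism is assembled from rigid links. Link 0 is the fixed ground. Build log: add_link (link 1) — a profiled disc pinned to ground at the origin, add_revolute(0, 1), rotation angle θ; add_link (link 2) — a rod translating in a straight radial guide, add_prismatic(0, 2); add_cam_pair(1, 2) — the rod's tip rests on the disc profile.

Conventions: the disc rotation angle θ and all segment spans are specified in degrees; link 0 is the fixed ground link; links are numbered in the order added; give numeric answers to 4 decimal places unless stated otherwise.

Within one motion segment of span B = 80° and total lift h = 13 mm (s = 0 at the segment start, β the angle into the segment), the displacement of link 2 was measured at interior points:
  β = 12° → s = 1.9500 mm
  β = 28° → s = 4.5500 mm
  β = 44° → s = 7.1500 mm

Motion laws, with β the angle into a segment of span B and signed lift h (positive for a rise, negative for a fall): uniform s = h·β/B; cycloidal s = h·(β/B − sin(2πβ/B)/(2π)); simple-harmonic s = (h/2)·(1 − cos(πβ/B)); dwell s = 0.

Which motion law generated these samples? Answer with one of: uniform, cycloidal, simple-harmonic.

candidates at β/B = r: uniform s = h·r (linear in β); cycloidal s = h·(r − sin(2πr)/(2π)); simple-harmonic s = (h/2)(1 − cos(πr))
β=12°: printed 1.9500 | uniform 1.9500, cycloidal 0.2761, simple-harmonic 0.7085
β=28°: printed 4.5500 | uniform 4.5500, cycloidal 2.8761, simple-harmonic 3.5491
β=44°: printed 7.1500 | uniform 7.1500, cycloidal 7.7894, simple-harmonic 7.5168
only one law matches every sample → uniform

uniform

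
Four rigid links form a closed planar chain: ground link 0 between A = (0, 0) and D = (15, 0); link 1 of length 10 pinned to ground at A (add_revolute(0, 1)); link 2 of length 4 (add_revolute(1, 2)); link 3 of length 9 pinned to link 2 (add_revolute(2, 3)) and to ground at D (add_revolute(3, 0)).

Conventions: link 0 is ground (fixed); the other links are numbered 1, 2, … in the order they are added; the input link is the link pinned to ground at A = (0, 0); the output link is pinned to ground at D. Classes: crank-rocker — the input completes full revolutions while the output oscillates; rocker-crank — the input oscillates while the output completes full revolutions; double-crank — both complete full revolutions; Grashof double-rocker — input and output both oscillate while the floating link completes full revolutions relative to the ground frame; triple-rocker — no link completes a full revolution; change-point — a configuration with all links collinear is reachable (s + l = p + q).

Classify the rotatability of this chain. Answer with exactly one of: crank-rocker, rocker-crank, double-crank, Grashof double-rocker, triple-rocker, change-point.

lengths: ground=15, input=10, coupler=4, output=9
sorted: s=4 (shortest), l=15 (longest), p+q=19
s + l = 19 vs p + q = 19
s + l = p + q → change-point (collinear configuration reachable)

change-point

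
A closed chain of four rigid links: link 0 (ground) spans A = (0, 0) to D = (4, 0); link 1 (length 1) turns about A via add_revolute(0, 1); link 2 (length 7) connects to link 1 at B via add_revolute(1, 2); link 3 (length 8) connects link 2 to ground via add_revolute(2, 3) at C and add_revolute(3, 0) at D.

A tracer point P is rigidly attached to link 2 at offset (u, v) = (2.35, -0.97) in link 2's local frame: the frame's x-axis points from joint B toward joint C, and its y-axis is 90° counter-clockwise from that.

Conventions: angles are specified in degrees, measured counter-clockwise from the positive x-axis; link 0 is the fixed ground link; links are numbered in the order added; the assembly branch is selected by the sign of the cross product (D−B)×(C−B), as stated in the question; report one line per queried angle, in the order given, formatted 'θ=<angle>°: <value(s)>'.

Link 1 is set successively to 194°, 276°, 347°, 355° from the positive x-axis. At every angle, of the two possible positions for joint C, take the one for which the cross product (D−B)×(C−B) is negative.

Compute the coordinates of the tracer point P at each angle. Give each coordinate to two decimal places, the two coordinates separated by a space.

A=(0,0), D=(4.00,0)
θ=194°: B = A + 1.00·(cos194°, sin194°) = (-0.9703, -0.2419)
θ=194°: |BD| = 4.9762
θ=194°: circle(B,7.00) ∩ circle(D,8.00): a=0.9809, h=6.9309
θ=194°:   candidates: C₊=(-0.3275,6.7285) cross=34.490; C₋=(0.3464,-7.1170) cross=-34.490
θ=194°:   branch - wants cross < 0 → take C=(0.3464,-7.1170) (cross=-34.490)
θ=194°: ex = (C−B)/|BC| = (0.1881,-0.9821); ey = (0.9821,0.1881)
θ=194°: P = B + 2.35·ex + -0.97·ey = (-1.4809,-2.7324)
θ=276°: B = A + 1.00·(cos276°, sin276°) = (0.1045, -0.9945)
θ=276°: |BD| = 4.0204
θ=276°: circle(B,7.00) ∩ circle(D,8.00): a=0.1447, h=6.9985
θ=276°:   candidates: C₊=(-1.4864,5.8223) cross=28.137; C₋=(1.9760,-7.7397) cross=-28.137
θ=276°:   branch - wants cross < 0 → take C=(1.9760,-7.7397) (cross=-28.137)
θ=276°: ex = (C−B)/|BC| = (0.2673,-0.9636); ey = (0.9636,0.2673)
θ=276°: P = B + 2.35·ex + -0.97·ey = (-0.2019,-3.5183)
θ=347°: B = A + 1.00·(cos347°, sin347°) = (0.9744, -0.2250)
θ=347°: |BD| = 3.0340
θ=347°: circle(B,7.00) ∩ circle(D,8.00): a=-0.9550, h=6.9345
θ=347°:   candidates: C₊=(-0.4922,6.6197) cross=21.039; C₋=(0.5361,-7.2112) cross=-21.039
θ=347°:   branch - wants cross < 0 → take C=(0.5361,-7.2112) (cross=-21.039)
θ=347°: ex = (C−B)/|BC| = (-0.0626,-0.9980); ey = (0.9980,-0.0626)
θ=347°: P = B + 2.35·ex + -0.97·ey = (-0.1408,-2.5096)
θ=355°: B = A + 1.00·(cos355°, sin355°) = (0.9962, -0.0872)
θ=355°: |BD| = 3.0051
θ=355°: circle(B,7.00) ∩ circle(D,8.00): a=-0.9932, h=6.9292
θ=355°:   candidates: C₊=(-0.1976,6.8103) cross=20.823; C₋=(0.2043,-7.0422) cross=-20.823
θ=355°:   branch - wants cross < 0 → take C=(0.2043,-7.0422) (cross=-20.823)
θ=355°: ex = (C−B)/|BC| = (-0.1131,-0.9936); ey = (0.9936,-0.1131)
θ=355°: P = B + 2.35·ex + -0.97·ey = (-0.2334,-2.3123)

θ=194°: -1.48 -2.73
θ=276°: -0.20 -3.52
θ=347°: -0.14 -2.51
θ=355°: -0.23 -2.31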